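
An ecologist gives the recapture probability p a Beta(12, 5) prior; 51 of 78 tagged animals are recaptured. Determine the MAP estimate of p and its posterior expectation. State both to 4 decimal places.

p_MAP = 0.6667, E[p|data] = 0.6632

Posterior: Beta(12+51, 5+27) = Beta(63, 32).
Mode = (63−1)/(63+32−2) = 62/93 = 0.6667.
Mean = 63/(63+32) = 63/95 = 0.6632.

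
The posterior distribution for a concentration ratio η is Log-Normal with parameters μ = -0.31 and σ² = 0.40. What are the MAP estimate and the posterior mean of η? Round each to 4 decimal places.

Mode = exp(μ − σ²) = exp(-0.71) = 0.4916.
Mean = exp(μ + σ²/2) = exp(-0.110) = 0.8958.

MAP = 0.4916; posterior mean = 0.8958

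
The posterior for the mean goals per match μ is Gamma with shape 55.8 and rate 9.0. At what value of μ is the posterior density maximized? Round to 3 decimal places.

Mode = (α−1)/β = 54.8/9.0 = 6.089.
Mean = α/β = 55.8/9.0 = 6.200.
This is the posterior mode — the MAP estimate.

6.089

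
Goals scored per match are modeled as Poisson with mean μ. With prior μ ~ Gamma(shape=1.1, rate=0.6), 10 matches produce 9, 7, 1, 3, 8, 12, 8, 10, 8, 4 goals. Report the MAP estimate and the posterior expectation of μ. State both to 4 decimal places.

Σ counts = 70. Posterior: Gamma(shape = 1.1+70 = 71.1, rate = 0.6+10 = 10.6).
Mode = (α−1)/β = 70.1/10.6 = 6.6132.
Mean = α/β = 71.1/10.6 = 6.7075.
Right-skewed posterior ⇒ mode < mean.

μ_MAP = 6.6132, E[μ|data] = 6.7075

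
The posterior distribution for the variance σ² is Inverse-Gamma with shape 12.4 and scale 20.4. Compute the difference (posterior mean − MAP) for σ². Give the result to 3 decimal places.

0.267

Mode = β/(α+1) = 20.4/13.4 = 1.522.
Mean = β/(α−1) = 20.4/11.4 = 1.789.
Difference = 1.789 − 1.522 = 0.267.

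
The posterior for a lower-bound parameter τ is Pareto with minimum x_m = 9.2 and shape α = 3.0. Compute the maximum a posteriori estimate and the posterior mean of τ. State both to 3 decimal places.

MAP = 9.200; posterior mean = 13.800

The Pareto density is strictly decreasing on [x_m, ∞), so the mode is x_m = 9.200.
Mean = α·x_m/(α−1) = 3.0·9.2/2.0 = 13.800.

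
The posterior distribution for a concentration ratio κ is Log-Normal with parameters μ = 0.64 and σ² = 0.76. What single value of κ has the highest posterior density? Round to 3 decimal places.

0.887

Mode = exp(μ − σ²) = exp(-0.12) = 0.887.
Mean = exp(μ + σ²/2) = exp(1.020) = 2.773.
This is the posterior mode — the MAP estimate.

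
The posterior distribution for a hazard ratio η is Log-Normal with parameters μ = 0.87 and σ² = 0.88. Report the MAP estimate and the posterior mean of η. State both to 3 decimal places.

Mode = exp(μ − σ²) = exp(-0.01) = 0.990.
Mean = exp(μ + σ²/2) = exp(1.310) = 3.706.
Right-skewed posterior ⇒ mode < mean.

MAP = 0.990; posterior mean = 3.706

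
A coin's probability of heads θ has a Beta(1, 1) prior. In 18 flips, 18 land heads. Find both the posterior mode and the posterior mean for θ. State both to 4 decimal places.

MAP = 1.0000, posterior mean = 0.9500

Posterior: Beta(1+18, 1+0) = Beta(19, 1).
Since β = 1 ≤ 1 and α > 1, the Beta density is monotone increasing on [0,1]; the mode is at 1.
Mean = 19/(19+1) = 0.9500.
The posterior is left-skewed, so the mode exceeds the mean.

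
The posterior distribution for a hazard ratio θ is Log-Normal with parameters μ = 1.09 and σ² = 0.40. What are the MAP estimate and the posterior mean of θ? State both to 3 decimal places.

Mode = exp(μ − σ²) = exp(0.69) = 1.994.
Mean = exp(μ + σ²/2) = exp(1.290) = 3.633.
Mean > mode: the posterior has a right tail.

θ_MAP = 1.994, E[θ|data] = 3.633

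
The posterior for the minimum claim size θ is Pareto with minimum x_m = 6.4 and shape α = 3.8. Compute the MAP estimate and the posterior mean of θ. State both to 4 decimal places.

The Pareto density is strictly decreasing on [x_m, ∞), so the mode is x_m = 6.4000.
Mean = α·x_m/(α−1) = 3.8·6.4/2.8 = 8.6857.

θ_MAP = 6.4000, E[θ|data] = 8.6857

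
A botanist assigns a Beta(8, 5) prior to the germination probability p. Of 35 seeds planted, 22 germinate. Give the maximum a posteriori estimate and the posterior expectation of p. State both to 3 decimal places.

Posterior: Beta(8+22, 5+13) = Beta(30, 18).
Mode = (30−1)/(30+18−2) = 29/46 = 0.630.
Mean = 30/(30+18) = 30/48 = 0.625.

MAP = 0.630, posterior mean = 0.625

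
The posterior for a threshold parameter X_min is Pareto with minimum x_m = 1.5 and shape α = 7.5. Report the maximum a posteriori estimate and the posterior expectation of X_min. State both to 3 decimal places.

MAP = 1.500, posterior mean = 1.731

The Pareto density is strictly decreasing on [x_m, ∞), so the mode is x_m = 1.500.
Mean = α·x_m/(α−1) = 7.5·1.5/6.5 = 1.731.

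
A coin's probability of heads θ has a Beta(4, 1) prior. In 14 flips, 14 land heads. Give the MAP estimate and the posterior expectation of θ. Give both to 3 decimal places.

MAP = 1.000; posterior mean = 0.947

Posterior: Beta(4+14, 1+0) = Beta(18, 1).
Since β = 1 ≤ 1 and α > 1, the Beta density is monotone increasing on [0,1]; the mode is at 1.
Mean = 18/(18+1) = 0.947.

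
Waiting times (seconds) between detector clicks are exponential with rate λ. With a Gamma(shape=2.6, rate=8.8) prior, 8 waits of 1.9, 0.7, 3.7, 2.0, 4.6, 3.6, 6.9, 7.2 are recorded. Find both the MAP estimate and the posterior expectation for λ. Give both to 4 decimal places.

Σ times = 30.6. Posterior: Gamma(shape = 2.6+8 = 10.6, rate = 8.8+30.6 = 39.4).
Mode = (α−1)/β = 9.6/39.4 = 0.2437.
Mean = α/β = 10.6/39.4 = 0.2690.
The mean is pulled above the mode by the posterior's right skew.

MAP: 0.2437. Posterior mean: 0.2690.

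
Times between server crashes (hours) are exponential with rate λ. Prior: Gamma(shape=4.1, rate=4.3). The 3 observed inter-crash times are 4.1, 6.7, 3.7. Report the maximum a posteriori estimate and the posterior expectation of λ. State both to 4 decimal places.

Σ times = 14.5. Posterior: Gamma(shape = 4.1+3 = 7.1, rate = 4.3+14.5 = 18.8).
Mode = (α−1)/β = 6.1/18.8 = 0.3245.
Mean = α/β = 7.1/18.8 = 0.3777.

MAP = 0.3245, posterior mean = 0.3777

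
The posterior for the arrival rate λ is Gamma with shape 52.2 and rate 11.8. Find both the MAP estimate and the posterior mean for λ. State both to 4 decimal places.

λ_MAP = 4.3390, E[λ|data] = 4.4237

Mode = (α−1)/β = 51.2/11.8 = 4.3390.
Mean = α/β = 52.2/11.8 = 4.4237.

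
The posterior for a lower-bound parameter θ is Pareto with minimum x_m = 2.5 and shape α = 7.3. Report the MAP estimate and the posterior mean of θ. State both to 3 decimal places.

θ_MAP = 2.500, E[θ|data] = 2.897

The Pareto density is strictly decreasing on [x_m, ∞), so the mode is x_m = 2.500.
Mean = α·x_m/(α−1) = 7.3·2.5/6.3 = 2.897.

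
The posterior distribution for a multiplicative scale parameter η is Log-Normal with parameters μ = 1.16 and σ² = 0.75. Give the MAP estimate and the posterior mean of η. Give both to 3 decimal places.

MAP = 1.507; posterior mean = 4.641

Mode = exp(μ − σ²) = exp(0.41) = 1.507.
Mean = exp(μ + σ²/2) = exp(1.535) = 4.641.
Mean > mode: the posterior has a right tail.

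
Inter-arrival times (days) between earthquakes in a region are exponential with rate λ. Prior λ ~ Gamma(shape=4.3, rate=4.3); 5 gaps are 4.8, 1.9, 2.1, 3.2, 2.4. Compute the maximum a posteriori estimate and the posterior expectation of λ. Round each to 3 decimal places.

λ_MAP = 0.444, E[λ|data] = 0.497

Σ times = 14.4. Posterior: Gamma(shape = 4.3+5 = 9.3, rate = 4.3+14.4 = 18.7).
Mode = (α−1)/β = 8.3/18.7 = 0.444.
Mean = α/β = 9.3/18.7 = 0.497.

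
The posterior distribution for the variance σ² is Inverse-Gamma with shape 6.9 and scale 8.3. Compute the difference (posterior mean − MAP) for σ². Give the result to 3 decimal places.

0.356

Mode = β/(α+1) = 8.3/7.9 = 1.051.
Mean = β/(α−1) = 8.3/5.9 = 1.407.
Difference = 1.407 − 1.051 = 0.356.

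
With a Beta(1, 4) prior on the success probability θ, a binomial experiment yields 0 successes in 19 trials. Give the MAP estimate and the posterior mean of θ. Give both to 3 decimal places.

MAP: 0.000. Posterior mean: 0.042.

Posterior: Beta(1+0, 4+19) = Beta(1, 23).
Since α = 1 ≤ 1 and β > 1, the Beta density is monotone decreasing on [0,1]; the mode is at 0.
Mean = 1/(1+23) = 0.042.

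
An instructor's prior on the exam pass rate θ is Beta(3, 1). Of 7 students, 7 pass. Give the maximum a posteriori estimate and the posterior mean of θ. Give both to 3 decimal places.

MAP = 1.000; posterior mean = 0.909

Posterior: Beta(3+7, 1+0) = Beta(10, 1).
Since β = 1 ≤ 1 and α > 1, the Beta density is monotone increasing on [0,1]; the mode is at 1.
Mean = 10/(10+1) = 0.909.
The posterior is left-skewed, so the mode exceeds the mean.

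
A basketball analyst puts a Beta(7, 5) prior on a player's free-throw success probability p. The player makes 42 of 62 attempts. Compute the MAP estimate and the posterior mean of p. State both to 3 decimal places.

MAP = 0.667; posterior mean = 0.662

Posterior: Beta(7+42, 5+20) = Beta(49, 25).
Mode = (49−1)/(49+25−2) = 48/72 = 0.667.
Mean = 49/(49+25) = 49/74 = 0.662.
Mode > mean: the posterior has a left tail.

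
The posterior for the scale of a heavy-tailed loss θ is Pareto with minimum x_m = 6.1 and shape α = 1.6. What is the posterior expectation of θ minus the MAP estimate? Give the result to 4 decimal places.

The Pareto density is strictly decreasing on [x_m, ∞), so the mode is x_m = 6.1000.
Mean = α·x_m/(α−1) = 1.6·6.1/0.6 = 16.2667.
Difference = 16.2667 − 6.1000 = 10.1667.

10.1667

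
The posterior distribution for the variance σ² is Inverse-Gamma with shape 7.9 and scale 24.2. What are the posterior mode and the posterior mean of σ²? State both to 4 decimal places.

Mode = β/(α+1) = 24.2/8.9 = 2.7191.
Mean = β/(α−1) = 24.2/6.9 = 3.5072.
The mean is pulled above the mode by the posterior's right skew.

MAP = 2.7191; posterior mean = 3.5072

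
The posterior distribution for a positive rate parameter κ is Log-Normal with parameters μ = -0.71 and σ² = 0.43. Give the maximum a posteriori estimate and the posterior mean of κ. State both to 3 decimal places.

MAP = 0.320; posterior mean = 0.610

Mode = exp(μ − σ²) = exp(-1.14) = 0.320.
Mean = exp(μ + σ²/2) = exp(-0.495) = 0.610.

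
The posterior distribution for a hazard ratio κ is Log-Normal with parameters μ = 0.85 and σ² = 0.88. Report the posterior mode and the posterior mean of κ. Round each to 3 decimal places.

posterior mode = 0.970, posterior mean = 3.633

Mode = exp(μ − σ²) = exp(-0.03) = 0.970.
Mean = exp(μ + σ²/2) = exp(1.290) = 3.633.
Right-skewed posterior ⇒ mode < mean.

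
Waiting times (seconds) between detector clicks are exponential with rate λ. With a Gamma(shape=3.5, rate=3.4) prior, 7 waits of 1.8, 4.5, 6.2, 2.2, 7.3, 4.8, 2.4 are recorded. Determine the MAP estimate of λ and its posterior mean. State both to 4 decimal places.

Σ times = 29.2. Posterior: Gamma(shape = 3.5+7 = 10.5, rate = 3.4+29.2 = 32.6).
Mode = (α−1)/β = 9.5/32.6 = 0.2914.
Mean = α/β = 10.5/32.6 = 0.3221.
Right-skewed posterior ⇒ mode < mean.

MAP: 0.2914. Posterior mean: 0.3221.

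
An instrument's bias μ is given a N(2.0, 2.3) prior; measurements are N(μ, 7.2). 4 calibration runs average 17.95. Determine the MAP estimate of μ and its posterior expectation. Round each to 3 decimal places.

Posterior for μ is Normal. Precision-weighted mean: (1/2.3·2.0 + 4/7.2·17.95) / (1/2.3 + 4/7.2) = 10.948.
A Normal posterior is symmetric, so mode = mean.

MAP: 10.948. Posterior mean: 10.948.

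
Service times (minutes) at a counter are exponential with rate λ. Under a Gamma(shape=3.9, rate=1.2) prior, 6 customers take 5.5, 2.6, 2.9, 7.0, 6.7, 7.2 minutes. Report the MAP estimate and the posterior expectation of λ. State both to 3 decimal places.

MAP = 0.269, posterior mean = 0.299

Σ times = 31.9. Posterior: Gamma(shape = 3.9+6 = 9.9, rate = 1.2+31.9 = 33.1).
Mode = (α−1)/β = 8.9/33.1 = 0.269.
Mean = α/β = 9.9/33.1 = 0.299.
Mean > mode: the posterior has a right tail.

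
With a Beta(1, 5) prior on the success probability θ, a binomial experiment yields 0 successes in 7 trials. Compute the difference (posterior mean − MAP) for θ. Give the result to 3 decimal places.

Posterior: Beta(1+0, 5+7) = Beta(1, 12).
Since α = 1 ≤ 1 and β > 1, the Beta density is monotone decreasing on [0,1]; the mode is at 0.
Mean = 1/(1+12) = 0.077.
Difference = 0.077 − 0.000 = 0.077.

0.077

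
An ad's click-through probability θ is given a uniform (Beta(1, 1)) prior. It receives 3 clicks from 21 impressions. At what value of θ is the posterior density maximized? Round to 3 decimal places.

Posterior: Beta(1+3, 1+18) = Beta(4, 19).
Mode = (4−1)/(4+19−2) = 3/21 = 0.143.
Mean = 4/(4+19) = 4/23 = 0.174.
This is the posterior mode — the MAP estimate.

0.143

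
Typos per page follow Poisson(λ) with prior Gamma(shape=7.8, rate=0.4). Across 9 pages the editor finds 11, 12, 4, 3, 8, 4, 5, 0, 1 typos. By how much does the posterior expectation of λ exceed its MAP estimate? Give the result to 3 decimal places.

Σ counts = 48. Posterior: Gamma(shape = 7.8+48 = 55.8, rate = 0.4+9 = 9.4).
Mode = (α−1)/β = 54.8/9.4 = 5.830.
Mean = α/β = 55.8/9.4 = 5.936.
Difference = 5.936 − 5.830 = 0.106.
Right-skewed posterior ⇒ mode < mean.

0.106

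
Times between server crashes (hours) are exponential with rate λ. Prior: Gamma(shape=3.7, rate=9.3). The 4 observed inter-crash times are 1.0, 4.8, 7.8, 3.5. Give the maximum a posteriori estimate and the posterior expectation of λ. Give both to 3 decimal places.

MAP: 0.254. Posterior mean: 0.292.

Σ times = 17.1. Posterior: Gamma(shape = 3.7+4 = 7.7, rate = 9.3+17.1 = 26.4).
Mode = (α−1)/β = 6.7/26.4 = 0.254.
Mean = α/β = 7.7/26.4 = 0.292.
The posterior is right-skewed, so the mean exceeds the mode.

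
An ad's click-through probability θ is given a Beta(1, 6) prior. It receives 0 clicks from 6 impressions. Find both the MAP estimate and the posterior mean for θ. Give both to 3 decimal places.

Posterior: Beta(1+0, 6+6) = Beta(1, 12).
Since α = 1 ≤ 1 and β > 1, the Beta density is monotone decreasing on [0,1]; the mode is at 0.
Mean = 1/(1+12) = 0.077.
The mean is pulled above the mode by the posterior's right skew.

θ_MAP = 0.000, E[θ|data] = 0.077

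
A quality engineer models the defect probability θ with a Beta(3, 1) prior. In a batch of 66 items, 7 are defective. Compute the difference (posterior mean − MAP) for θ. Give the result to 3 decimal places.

Posterior: Beta(3+7, 1+59) = Beta(10, 60).
Mode = (10−1)/(10+60−2) = 9/68 = 0.132.
Mean = 10/(10+60) = 10/70 = 0.143.
Difference = 0.143 − 0.132 = 0.011.
Right-skewed posterior ⇒ mode < mean.

0.011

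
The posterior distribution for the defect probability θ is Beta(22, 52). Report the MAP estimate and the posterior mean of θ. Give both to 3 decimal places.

Mode = (22−1)/(22+52−2) = 21/72 = 0.292.
Mean = 22/(22+52) = 22/74 = 0.297.

MAP: 0.292. Posterior mean: 0.297.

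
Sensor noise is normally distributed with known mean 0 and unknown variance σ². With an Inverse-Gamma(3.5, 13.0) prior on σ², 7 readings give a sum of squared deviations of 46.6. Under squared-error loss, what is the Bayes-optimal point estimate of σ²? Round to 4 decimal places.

6.0500

Posterior: Inverse-Gamma(shape = 3.5+7/2 = 7.0, scale = 13.0+46.6/2 = 36.3).
Mode = β/(α+1) = 36.3/8.0 = 4.5375.
Mean = β/(α−1) = 36.3/6.0 = 6.0500.
Squared-error loss ⇒ the optimal estimator is the posterior mean.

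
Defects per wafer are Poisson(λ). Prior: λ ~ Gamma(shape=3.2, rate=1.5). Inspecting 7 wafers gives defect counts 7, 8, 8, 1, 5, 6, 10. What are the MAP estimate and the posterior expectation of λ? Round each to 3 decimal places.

λ_MAP = 5.553, E[λ|data] = 5.671

Σ counts = 45. Posterior: Gamma(shape = 3.2+45 = 48.2, rate = 1.5+7 = 8.5).
Mode = (α−1)/β = 47.2/8.5 = 5.553.
Mean = α/β = 48.2/8.5 = 5.671.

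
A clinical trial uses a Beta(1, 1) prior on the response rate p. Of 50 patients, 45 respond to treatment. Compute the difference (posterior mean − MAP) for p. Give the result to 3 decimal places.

Posterior: Beta(1+45, 1+5) = Beta(46, 6).
Mode = (46−1)/(46+6−2) = 45/50 = 0.900.
With a flat prior the MAP equals the MLE, 45/50.
Mean = 46/(46+6) = 46/52 = 0.885.
Difference = 0.885 − 0.900 = -0.015.

-0.015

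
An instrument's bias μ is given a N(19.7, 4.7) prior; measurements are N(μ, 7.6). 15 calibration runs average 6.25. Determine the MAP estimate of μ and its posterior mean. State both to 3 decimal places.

Posterior for μ is Normal. Precision-weighted mean: (1/4.7·19.7 + 15/7.6·6.25) / (1/4.7 + 15/7.6) = 7.559.
A Normal posterior is symmetric, so mode = mean.

MAP = 7.559; posterior mean = 7.559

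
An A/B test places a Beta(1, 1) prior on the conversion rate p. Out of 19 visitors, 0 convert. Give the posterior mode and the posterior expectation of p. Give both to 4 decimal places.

Posterior: Beta(1+0, 1+19) = Beta(1, 20).
Since α = 1 ≤ 1 and β > 1, the Beta density is monotone decreasing on [0,1]; the mode is at 0.
Mean = 1/(1+20) = 0.0476.
The mean is pulled above the mode by the posterior's right skew.

p_MAP = 0.0000, E[p|data] = 0.0476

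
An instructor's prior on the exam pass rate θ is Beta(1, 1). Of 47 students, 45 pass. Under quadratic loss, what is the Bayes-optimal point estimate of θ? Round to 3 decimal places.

0.939

Posterior: Beta(1+45, 1+2) = Beta(46, 3).
Mode = (46−1)/(46+3−2) = 45/47 = 0.957.
Mean = 46/(46+3) = 46/49 = 0.939.
Quadratic loss ⇒ the optimal estimator is the posterior mean.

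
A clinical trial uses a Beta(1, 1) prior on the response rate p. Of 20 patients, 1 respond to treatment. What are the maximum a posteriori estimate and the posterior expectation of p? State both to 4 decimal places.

Posterior: Beta(1+1, 1+19) = Beta(2, 20).
Mode = (2−1)/(2+20−2) = 1/20 = 0.0500.
With a flat prior the MAP equals the MLE, 1/20.
Mean = 2/(2+20) = 2/22 = 0.0909.
The posterior is right-skewed, so the mean exceeds the mode.

p_MAP = 0.0500, E[p|data] = 0.0909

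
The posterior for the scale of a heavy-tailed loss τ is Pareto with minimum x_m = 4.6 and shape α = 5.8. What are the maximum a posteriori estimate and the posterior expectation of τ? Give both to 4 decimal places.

The Pareto density is strictly decreasing on [x_m, ∞), so the mode is x_m = 4.6000.
Mean = α·x_m/(α−1) = 5.8·4.6/4.8 = 5.5583.
The posterior is right-skewed, so the mean exceeds the mode.

MAP: 4.6000. Posterior mean: 5.5583.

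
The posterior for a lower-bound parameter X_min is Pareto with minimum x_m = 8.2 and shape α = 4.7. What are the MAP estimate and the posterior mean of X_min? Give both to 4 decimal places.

The Pareto density is strictly decreasing on [x_m, ∞), so the mode is x_m = 8.2000.
Mean = α·x_m/(α−1) = 4.7·8.2/3.7 = 10.4162.
Mean > mode: the posterior has a right tail.

MAP = 8.2000; posterior mean = 10.4162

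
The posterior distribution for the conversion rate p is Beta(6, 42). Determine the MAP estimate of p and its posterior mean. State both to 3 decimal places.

Mode = (6−1)/(6+42−2) = 5/46 = 0.109.
Mean = 6/(6+42) = 6/48 = 0.125.
Mean > mode: the posterior has a right tail.

MAP = 0.109; posterior mean = 0.125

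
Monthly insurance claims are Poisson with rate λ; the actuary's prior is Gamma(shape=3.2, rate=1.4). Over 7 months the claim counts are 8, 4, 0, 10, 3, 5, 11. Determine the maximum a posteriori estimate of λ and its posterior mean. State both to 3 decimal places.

Σ counts = 41. Posterior: Gamma(shape = 3.2+41 = 44.2, rate = 1.4+7 = 8.4).
Mode = (α−1)/β = 43.2/8.4 = 5.143.
Mean = α/β = 44.2/8.4 = 5.262.

maximum a posteriori estimate = 5.143, posterior mean = 5.262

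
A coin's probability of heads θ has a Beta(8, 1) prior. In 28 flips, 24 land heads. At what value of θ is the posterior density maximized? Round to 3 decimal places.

0.886

Posterior: Beta(8+24, 1+4) = Beta(32, 5).
Mode = (32−1)/(32+5−2) = 31/35 = 0.886.
Mean = 32/(32+5) = 32/37 = 0.865.
This is the posterior mode — the MAP estimate.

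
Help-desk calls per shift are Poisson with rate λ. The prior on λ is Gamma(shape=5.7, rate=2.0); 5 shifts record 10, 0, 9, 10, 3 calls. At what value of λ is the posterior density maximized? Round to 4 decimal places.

5.2429

Σ counts = 32. Posterior: Gamma(shape = 5.7+32 = 37.7, rate = 2.0+5 = 7.0).
Mode = (α−1)/β = 36.7/7.0 = 5.2429.
Mean = α/β = 37.7/7.0 = 5.3857.
This is the posterior mode — the MAP estimate.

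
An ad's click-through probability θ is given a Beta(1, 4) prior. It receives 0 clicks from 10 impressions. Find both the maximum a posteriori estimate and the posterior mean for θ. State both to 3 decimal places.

θ_MAP = 0.000, E[θ|data] = 0.067

Posterior: Beta(1+0, 4+10) = Beta(1, 14).
Since α = 1 ≤ 1 and β > 1, the Beta density is monotone decreasing on [0,1]; the mode is at 0.
Mean = 1/(1+14) = 0.067.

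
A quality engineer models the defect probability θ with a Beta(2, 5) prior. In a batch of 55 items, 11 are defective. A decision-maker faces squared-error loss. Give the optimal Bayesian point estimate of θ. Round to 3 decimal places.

0.210

Posterior: Beta(2+11, 5+44) = Beta(13, 49).
Mode = (13−1)/(13+49−2) = 12/60 = 0.200.
Mean = 13/(13+49) = 13/62 = 0.210.
Squared-error loss ⇒ the optimal estimator is the posterior mean.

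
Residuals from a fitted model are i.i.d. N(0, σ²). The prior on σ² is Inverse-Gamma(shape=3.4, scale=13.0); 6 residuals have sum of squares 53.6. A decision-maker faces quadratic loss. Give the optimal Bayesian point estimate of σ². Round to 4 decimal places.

7.3704

Posterior: Inverse-Gamma(shape = 3.4+6/2 = 6.4, scale = 13.0+53.6/2 = 39.8).
Mode = β/(α+1) = 39.8/7.4 = 5.3784.
Mean = β/(α−1) = 39.8/5.4 = 7.3704.
Quadratic loss ⇒ the optimal estimator is the posterior mean.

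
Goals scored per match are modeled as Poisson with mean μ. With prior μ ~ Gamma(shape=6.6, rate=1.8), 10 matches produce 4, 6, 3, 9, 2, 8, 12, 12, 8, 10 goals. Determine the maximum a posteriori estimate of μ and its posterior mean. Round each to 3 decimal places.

Σ counts = 74. Posterior: Gamma(shape = 6.6+74 = 80.6, rate = 1.8+10 = 11.8).
Mode = (α−1)/β = 79.6/11.8 = 6.746.
Mean = α/β = 80.6/11.8 = 6.831.
The posterior is right-skewed, so the mean exceeds the mode.

MAP: 6.746. Posterior mean: 6.831.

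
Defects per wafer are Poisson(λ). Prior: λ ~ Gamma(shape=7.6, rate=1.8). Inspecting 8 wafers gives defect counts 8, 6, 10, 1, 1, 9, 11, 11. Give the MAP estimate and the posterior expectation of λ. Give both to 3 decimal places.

MAP = 6.490, posterior mean = 6.592

Σ counts = 57. Posterior: Gamma(shape = 7.6+57 = 64.6, rate = 1.8+8 = 9.8).
Mode = (α−1)/β = 63.6/9.8 = 6.490.
Mean = α/β = 64.6/9.8 = 6.592.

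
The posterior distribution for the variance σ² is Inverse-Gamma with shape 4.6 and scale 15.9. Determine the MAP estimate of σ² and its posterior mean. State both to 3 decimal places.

MAP: 2.839. Posterior mean: 4.417.

Mode = β/(α+1) = 15.9/5.6 = 2.839.
Mean = β/(α−1) = 15.9/3.6 = 4.417.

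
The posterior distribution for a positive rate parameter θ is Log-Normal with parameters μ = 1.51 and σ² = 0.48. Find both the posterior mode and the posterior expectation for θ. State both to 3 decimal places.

Mode = exp(μ − σ²) = exp(1.03) = 2.801.
Mean = exp(μ + σ²/2) = exp(1.750) = 5.755.
The posterior is right-skewed, so the mean exceeds the mode.

MAP: 2.801. Posterior mean: 5.755.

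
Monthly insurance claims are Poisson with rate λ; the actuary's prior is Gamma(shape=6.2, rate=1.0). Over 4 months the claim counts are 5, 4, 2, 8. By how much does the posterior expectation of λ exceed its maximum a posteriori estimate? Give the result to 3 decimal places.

0.200

Σ counts = 19. Posterior: Gamma(shape = 6.2+19 = 25.2, rate = 1.0+4 = 5.0).
Mode = (α−1)/β = 24.2/5.0 = 4.840.
Mean = α/β = 25.2/5.0 = 5.040.
Difference = 5.040 − 4.840 = 0.200.
The mean is pulled above the mode by the posterior's right skew.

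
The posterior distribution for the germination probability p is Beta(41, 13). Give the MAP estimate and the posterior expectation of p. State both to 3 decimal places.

MAP: 0.769. Posterior mean: 0.759.

Mode = (41−1)/(41+13−2) = 40/52 = 0.769.
Mean = 41/(41+13) = 41/54 = 0.759.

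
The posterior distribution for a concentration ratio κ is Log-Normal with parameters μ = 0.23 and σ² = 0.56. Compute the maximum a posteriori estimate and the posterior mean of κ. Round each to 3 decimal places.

Mode = exp(μ − σ²) = exp(-0.33) = 0.719.
Mean = exp(μ + σ²/2) = exp(0.510) = 1.665.
The posterior is right-skewed, so the mean exceeds the mode.

MAP = 0.719, posterior mean = 1.665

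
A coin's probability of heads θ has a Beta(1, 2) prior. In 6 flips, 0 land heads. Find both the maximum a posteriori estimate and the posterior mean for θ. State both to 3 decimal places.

θ_MAP = 0.000, E[θ|data] = 0.111

Posterior: Beta(1+0, 2+6) = Beta(1, 8).
Since α = 1 ≤ 1 and β > 1, the Beta density is monotone decreasing on [0,1]; the mode is at 0.
Mean = 1/(1+8) = 0.111.
Mean > mode: the posterior has a right tail.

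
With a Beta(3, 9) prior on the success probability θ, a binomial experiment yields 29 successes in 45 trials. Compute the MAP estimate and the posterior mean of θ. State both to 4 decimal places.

MAP = 0.5636; posterior mean = 0.5614

Posterior: Beta(3+29, 9+16) = Beta(32, 25).
Mode = (32−1)/(32+25−2) = 31/55 = 0.5636.
Mean = 32/(32+25) = 32/57 = 0.5614.
Mode > mean: the posterior has a left tail.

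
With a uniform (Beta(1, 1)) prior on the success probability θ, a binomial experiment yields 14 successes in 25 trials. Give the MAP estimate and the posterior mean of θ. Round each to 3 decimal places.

θ_MAP = 0.560, E[θ|data] = 0.556

Posterior: Beta(1+14, 1+11) = Beta(15, 12).
Mode = (15−1)/(15+12−2) = 14/25 = 0.560.
With a flat prior the MAP equals the MLE, 14/25.
Mean = 15/(15+12) = 15/27 = 0.556.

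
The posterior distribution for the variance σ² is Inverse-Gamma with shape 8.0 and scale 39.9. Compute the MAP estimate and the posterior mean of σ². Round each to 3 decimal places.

MAP: 4.433. Posterior mean: 5.700.

Mode = β/(α+1) = 39.9/9.0 = 4.433.
Mean = β/(α−1) = 39.9/7.0 = 5.700.
Mean > mode: the posterior has a right tail.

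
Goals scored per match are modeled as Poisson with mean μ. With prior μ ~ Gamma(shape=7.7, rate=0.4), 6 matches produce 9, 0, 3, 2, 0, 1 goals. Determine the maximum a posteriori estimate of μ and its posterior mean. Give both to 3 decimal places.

MAP = 3.391, posterior mean = 3.547

Σ counts = 15. Posterior: Gamma(shape = 7.7+15 = 22.7, rate = 0.4+6 = 6.4).
Mode = (α−1)/β = 21.7/6.4 = 3.391.
Mean = α/β = 22.7/6.4 = 3.547.
The posterior is right-skewed, so the mean exceeds the mode.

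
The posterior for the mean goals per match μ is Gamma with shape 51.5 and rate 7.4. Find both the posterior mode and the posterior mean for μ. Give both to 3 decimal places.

Mode = (α−1)/β = 50.5/7.4 = 6.824.
Mean = α/β = 51.5/7.4 = 6.959.

posterior mode = 6.824, posterior mean = 6.959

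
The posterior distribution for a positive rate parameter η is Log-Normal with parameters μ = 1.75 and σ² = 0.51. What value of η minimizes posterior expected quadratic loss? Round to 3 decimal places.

Mode = exp(μ − σ²) = exp(1.24) = 3.456.
Mean = exp(μ + σ²/2) = exp(2.005) = 7.426.
Quadratic loss ⇒ the optimal estimator is the posterior mean.

7.426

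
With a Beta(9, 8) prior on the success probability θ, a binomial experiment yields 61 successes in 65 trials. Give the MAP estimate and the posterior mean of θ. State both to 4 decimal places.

Posterior: Beta(9+61, 8+4) = Beta(70, 12).
Mode = (70−1)/(70+12−2) = 69/80 = 0.8625.
Mean = 70/(70+12) = 70/82 = 0.8537.

θ_MAP = 0.8625, E[θ|data] = 0.8537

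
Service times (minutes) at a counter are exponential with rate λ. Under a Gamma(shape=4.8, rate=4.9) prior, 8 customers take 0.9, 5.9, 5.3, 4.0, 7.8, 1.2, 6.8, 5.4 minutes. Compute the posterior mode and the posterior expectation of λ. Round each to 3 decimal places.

Σ times = 37.3. Posterior: Gamma(shape = 4.8+8 = 12.8, rate = 4.9+37.3 = 42.2).
Mode = (α−1)/β = 11.8/42.2 = 0.280.
Mean = α/β = 12.8/42.2 = 0.303.

posterior mode = 0.280, posterior expectation = 0.303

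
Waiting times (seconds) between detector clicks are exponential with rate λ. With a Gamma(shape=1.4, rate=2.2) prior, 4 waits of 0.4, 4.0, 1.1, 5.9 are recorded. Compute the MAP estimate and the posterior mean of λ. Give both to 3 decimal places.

Σ times = 11.4. Posterior: Gamma(shape = 1.4+4 = 5.4, rate = 2.2+11.4 = 13.6).
Mode = (α−1)/β = 4.4/13.6 = 0.324.
Mean = α/β = 5.4/13.6 = 0.397.
Right-skewed posterior ⇒ mode < mean.

λ_MAP = 0.324, E[λ|data] = 0.397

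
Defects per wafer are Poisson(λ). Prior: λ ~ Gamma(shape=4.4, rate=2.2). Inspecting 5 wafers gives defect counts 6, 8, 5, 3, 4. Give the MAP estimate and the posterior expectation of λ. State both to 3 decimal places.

Σ counts = 26. Posterior: Gamma(shape = 4.4+26 = 30.4, rate = 2.2+5 = 7.2).
Mode = (α−1)/β = 29.4/7.2 = 4.083.
Mean = α/β = 30.4/7.2 = 4.222.

MAP estimate = 4.083, posterior expectation = 4.222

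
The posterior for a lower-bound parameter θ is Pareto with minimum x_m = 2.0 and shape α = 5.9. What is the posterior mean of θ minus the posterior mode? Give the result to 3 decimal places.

0.408

The Pareto density is strictly decreasing on [x_m, ∞), so the mode is x_m = 2.000.
Mean = α·x_m/(α−1) = 5.9·2.0/4.9 = 2.408.
Difference = 2.408 − 2.000 = 0.408.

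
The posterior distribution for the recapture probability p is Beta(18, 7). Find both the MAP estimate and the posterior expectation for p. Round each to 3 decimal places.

MAP estimate = 0.739, posterior expectation = 0.720

Mode = (18−1)/(18+7−2) = 17/23 = 0.739.
Mean = 18/(18+7) = 18/25 = 0.720.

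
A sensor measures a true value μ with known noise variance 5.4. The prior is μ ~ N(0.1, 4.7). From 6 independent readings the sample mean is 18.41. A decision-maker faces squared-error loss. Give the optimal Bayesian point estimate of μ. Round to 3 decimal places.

Posterior for μ is Normal. Precision-weighted mean: (1/4.7·0.1 + 6/5.4·18.41) / (1/4.7 + 6/5.4) = 15.467.
A Normal posterior is symmetric, so mode = mean.
Squared-error loss ⇒ the optimal estimator is the posterior mean.

15.467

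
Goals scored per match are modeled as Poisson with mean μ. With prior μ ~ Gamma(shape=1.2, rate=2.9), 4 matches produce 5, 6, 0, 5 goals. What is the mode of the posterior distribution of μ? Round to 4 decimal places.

Σ counts = 16. Posterior: Gamma(shape = 1.2+16 = 17.2, rate = 2.9+4 = 6.9).
Mode = (α−1)/β = 16.2/6.9 = 2.3478.
Mean = α/β = 17.2/6.9 = 2.4928.
This is the posterior mode — the MAP estimate.

2.3478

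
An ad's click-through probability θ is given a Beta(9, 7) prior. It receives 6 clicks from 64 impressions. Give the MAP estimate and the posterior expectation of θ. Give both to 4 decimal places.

Posterior: Beta(9+6, 7+58) = Beta(15, 65).
Mode = (15−1)/(15+65−2) = 14/78 = 0.1795.
Mean = 15/(15+65) = 15/80 = 0.1875.
The posterior is right-skewed, so the mean exceeds the mode.

θ_MAP = 0.1795, E[θ|data] = 0.1875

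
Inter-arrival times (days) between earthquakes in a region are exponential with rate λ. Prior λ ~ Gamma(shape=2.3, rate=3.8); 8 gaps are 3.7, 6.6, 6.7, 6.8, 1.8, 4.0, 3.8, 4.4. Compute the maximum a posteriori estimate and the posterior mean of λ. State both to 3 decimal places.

maximum a posteriori estimate = 0.224, posterior mean = 0.248

Σ times = 37.8. Posterior: Gamma(shape = 2.3+8 = 10.3, rate = 3.8+37.8 = 41.6).
Mode = (α−1)/β = 9.3/41.6 = 0.224.
Mean = α/β = 10.3/41.6 = 0.248.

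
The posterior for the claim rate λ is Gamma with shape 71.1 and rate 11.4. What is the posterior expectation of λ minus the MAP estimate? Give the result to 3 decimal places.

0.088

Mode = (α−1)/β = 70.1/11.4 = 6.149.
Mean = α/β = 71.1/11.4 = 6.237.
Difference = 6.237 − 6.149 = 0.088.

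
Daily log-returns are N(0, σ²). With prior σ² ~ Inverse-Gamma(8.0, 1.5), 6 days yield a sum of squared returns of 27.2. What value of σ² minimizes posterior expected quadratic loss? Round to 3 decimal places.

1.510

Posterior: Inverse-Gamma(shape = 8.0+6/2 = 11.0, scale = 1.5+27.2/2 = 15.1).
Mode = β/(α+1) = 15.1/12.0 = 1.258.
Mean = β/(α−1) = 15.1/10.0 = 1.510.
Quadratic loss ⇒ the optimal estimator is the posterior mean.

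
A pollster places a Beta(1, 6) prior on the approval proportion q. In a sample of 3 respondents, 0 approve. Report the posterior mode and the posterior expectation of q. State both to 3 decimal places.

Posterior: Beta(1+0, 6+3) = Beta(1, 9).
Since α = 1 ≤ 1 and β > 1, the Beta density is monotone decreasing on [0,1]; the mode is at 0.
Mean = 1/(1+9) = 0.100.
The mean is pulled above the mode by the posterior's right skew.

posterior mode = 0.000, posterior expectation = 0.100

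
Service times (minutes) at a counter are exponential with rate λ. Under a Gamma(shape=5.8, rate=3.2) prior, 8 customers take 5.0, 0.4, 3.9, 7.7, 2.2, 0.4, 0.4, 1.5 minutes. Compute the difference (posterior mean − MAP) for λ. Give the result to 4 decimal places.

0.0405

Σ times = 21.5. Posterior: Gamma(shape = 5.8+8 = 13.8, rate = 3.2+21.5 = 24.7).
Mode = (α−1)/β = 12.8/24.7 = 0.5182.
Mean = α/β = 13.8/24.7 = 0.5587.
Difference = 0.5587 − 0.5182 = 0.0405.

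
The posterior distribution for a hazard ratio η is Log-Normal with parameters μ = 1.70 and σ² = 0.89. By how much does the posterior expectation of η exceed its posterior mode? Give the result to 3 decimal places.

Mode = exp(μ − σ²) = exp(0.81) = 2.248.
Mean = exp(μ + σ²/2) = exp(2.145) = 8.542.
Difference = 8.542 − 2.248 = 6.294.
The mean is pulled above the mode by the posterior's right skew.

6.294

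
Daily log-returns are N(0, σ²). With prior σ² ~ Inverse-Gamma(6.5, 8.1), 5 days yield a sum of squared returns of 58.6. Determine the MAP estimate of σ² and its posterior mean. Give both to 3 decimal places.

σ²_MAP = 3.740, E[σ²|data] = 4.675

Posterior: Inverse-Gamma(shape = 6.5+5/2 = 9.0, scale = 8.1+58.6/2 = 37.4).
Mode = β/(α+1) = 37.4/10.0 = 3.740.
Mean = β/(α−1) = 37.4/8.0 = 4.675.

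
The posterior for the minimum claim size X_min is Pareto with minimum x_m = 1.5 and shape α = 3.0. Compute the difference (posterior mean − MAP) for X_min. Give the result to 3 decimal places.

The Pareto density is strictly decreasing on [x_m, ∞), so the mode is x_m = 1.500.
Mean = α·x_m/(α−1) = 3.0·1.5/2.0 = 2.250.
Difference = 2.250 − 1.500 = 0.750.

0.750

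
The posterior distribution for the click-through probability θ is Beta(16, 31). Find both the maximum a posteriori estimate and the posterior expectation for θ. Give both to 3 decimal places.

Mode = (16−1)/(16+31−2) = 15/45 = 0.333.
Mean = 16/(16+31) = 16/47 = 0.340.

MAP = 0.333, posterior mean = 0.340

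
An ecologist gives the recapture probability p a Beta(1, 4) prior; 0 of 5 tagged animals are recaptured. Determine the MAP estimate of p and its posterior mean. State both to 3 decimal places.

MAP = 0.000, posterior mean = 0.100

Posterior: Beta(1+0, 4+5) = Beta(1, 9).
Since α = 1 ≤ 1 and β > 1, the Beta density is monotone decreasing on [0,1]; the mode is at 0.
Mean = 1/(1+9) = 0.100.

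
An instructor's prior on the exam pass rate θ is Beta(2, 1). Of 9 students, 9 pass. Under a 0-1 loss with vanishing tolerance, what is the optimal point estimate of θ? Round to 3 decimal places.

Posterior: Beta(2+9, 1+0) = Beta(11, 1).
Since β = 1 ≤ 1 and α > 1, the Beta density is monotone increasing on [0,1]; the mode is at 1.
Mean = 11/(11+1) = 0.917.
This is the posterior mode — the MAP estimate.

1.000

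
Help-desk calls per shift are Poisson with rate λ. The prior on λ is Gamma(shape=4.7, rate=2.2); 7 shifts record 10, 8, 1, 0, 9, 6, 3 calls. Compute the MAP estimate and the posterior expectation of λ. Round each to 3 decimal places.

Σ counts = 37. Posterior: Gamma(shape = 4.7+37 = 41.7, rate = 2.2+7 = 9.2).
Mode = (α−1)/β = 40.7/9.2 = 4.424.
Mean = α/β = 41.7/9.2 = 4.533.

MAP = 4.424, posterior mean = 4.533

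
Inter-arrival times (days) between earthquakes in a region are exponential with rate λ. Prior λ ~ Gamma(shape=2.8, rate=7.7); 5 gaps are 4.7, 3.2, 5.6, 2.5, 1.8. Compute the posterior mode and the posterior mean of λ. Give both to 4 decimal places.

posterior mode = 0.2667, posterior mean = 0.3059

Σ times = 17.8. Posterior: Gamma(shape = 2.8+5 = 7.8, rate = 7.7+17.8 = 25.5).
Mode = (α−1)/β = 6.8/25.5 = 0.2667.
Mean = α/β = 7.8/25.5 = 0.3059.
Right-skewed posterior ⇒ mode < mean.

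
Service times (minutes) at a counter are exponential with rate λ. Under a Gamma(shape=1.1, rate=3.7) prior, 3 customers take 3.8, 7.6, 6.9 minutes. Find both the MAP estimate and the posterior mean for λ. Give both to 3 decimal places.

Σ times = 18.3. Posterior: Gamma(shape = 1.1+3 = 4.1, rate = 3.7+18.3 = 22.0).
Mode = (α−1)/β = 3.1/22.0 = 0.141.
Mean = α/β = 4.1/22.0 = 0.186.

MAP: 0.141. Posterior mean: 0.186.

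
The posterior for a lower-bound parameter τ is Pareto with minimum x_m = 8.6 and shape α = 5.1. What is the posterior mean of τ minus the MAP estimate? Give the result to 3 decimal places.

2.098

The Pareto density is strictly decreasing on [x_m, ∞), so the mode is x_m = 8.600.
Mean = α·x_m/(α−1) = 5.1·8.6/4.1 = 10.698.
Difference = 10.698 − 8.600 = 2.098.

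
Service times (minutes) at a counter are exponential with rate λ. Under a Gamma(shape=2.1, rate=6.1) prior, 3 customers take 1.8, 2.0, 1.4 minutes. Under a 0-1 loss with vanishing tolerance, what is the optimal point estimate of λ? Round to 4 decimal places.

0.3628

Σ times = 5.2. Posterior: Gamma(shape = 2.1+3 = 5.1, rate = 6.1+5.2 = 11.3).
Mode = (α−1)/β = 4.1/11.3 = 0.3628.
Mean = α/β = 5.1/11.3 = 0.4513.
This is the posterior mode — the MAP estimate.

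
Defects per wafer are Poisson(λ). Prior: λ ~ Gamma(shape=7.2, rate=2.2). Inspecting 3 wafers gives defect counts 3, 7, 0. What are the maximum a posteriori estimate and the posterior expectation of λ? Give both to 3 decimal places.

Σ counts = 10. Posterior: Gamma(shape = 7.2+10 = 17.2, rate = 2.2+3 = 5.2).
Mode = (α−1)/β = 16.2/5.2 = 3.115.
Mean = α/β = 17.2/5.2 = 3.308.
The mean is pulled above the mode by the posterior's right skew.

maximum a posteriori estimate = 3.115, posterior expectation = 3.308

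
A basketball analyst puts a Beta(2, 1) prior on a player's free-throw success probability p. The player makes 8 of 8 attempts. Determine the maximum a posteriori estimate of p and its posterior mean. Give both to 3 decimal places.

Posterior: Beta(2+8, 1+0) = Beta(10, 1).
Since β = 1 ≤ 1 and α > 1, the Beta density is monotone increasing on [0,1]; the mode is at 1.
Mean = 10/(10+1) = 0.909.

p_MAP = 1.000, E[p|data] = 0.909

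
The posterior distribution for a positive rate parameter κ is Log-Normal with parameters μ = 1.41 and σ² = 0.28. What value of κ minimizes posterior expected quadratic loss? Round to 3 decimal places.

Mode = exp(μ − σ²) = exp(1.13) = 3.096.
Mean = exp(μ + σ²/2) = exp(1.550) = 4.711.
Quadratic loss ⇒ the optimal estimator is the posterior mean.

4.711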